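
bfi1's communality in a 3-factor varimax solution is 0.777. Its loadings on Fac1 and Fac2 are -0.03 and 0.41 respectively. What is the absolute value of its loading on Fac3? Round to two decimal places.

Under orthogonal rotation h² = Σλ², so λ_Fac3² = h² − (0.1690) = 0.777 − 0.1690 = 0.6080.
|λ| = √0.6080 = 0.7797.

0.78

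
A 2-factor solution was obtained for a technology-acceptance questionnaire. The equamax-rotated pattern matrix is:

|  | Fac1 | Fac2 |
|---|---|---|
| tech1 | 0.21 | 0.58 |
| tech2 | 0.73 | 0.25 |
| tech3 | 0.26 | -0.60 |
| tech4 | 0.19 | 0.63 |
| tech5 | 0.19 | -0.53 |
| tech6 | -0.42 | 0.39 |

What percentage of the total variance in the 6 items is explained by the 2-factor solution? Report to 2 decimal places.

41.37%

SS loadings by factor: 0.8932, 1.5888; total = 2.4820.
Total variance with 6 standardized items is 6, so the solution explains 2.4820/6 = 0.4137 = 41.37%.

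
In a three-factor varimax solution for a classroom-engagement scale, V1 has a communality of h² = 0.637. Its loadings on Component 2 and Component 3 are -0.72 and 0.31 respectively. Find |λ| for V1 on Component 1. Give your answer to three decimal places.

Under orthogonal rotation h² = Σλ², so λ_Component 1² = h² − (0.6145) = 0.637 − 0.6145 = 0.0225.
|λ| = √0.0225 = 0.1500.

0.150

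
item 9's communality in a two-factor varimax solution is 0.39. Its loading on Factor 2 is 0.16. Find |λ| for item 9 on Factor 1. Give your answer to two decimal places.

Under orthogonal rotation h² = Σλ², so λ_Factor 1² = h² − (0.0256) = 0.39 − 0.0256 = 0.3644.
|λ| = √0.3644 = 0.6037.

0.60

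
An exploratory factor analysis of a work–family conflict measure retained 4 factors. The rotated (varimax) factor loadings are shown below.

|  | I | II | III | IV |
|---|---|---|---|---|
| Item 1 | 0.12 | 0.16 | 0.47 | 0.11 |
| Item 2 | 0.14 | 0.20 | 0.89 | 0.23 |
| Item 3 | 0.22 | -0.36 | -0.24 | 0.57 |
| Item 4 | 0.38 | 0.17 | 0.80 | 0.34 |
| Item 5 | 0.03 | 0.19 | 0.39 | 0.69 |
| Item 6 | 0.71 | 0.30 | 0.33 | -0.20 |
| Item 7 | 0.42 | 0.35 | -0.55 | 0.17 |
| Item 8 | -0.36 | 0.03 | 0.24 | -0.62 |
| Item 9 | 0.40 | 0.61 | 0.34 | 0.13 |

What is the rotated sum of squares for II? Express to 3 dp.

0.846

SS loadings for II = 0.16² + 0.20² + (-0.36)² + 0.17² + 0.19² + 0.30² + 0.35² + 0.03² + 0.61² = 0.0256 + 0.0400 + 0.1296 + 0.0289 + 0.0361 + 0.0900 + 0.1225 + 0.0009 + 0.3721 = 0.8457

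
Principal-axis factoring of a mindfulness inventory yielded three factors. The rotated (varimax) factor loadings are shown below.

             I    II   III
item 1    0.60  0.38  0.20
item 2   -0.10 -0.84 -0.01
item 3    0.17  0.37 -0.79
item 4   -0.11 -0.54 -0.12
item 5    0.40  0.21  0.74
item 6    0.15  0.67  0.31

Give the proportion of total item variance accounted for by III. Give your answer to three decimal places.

SS loadings for III = 0.20² + (-0.01)² + (-0.79)² + (-0.12)² + 0.74² + 0.31² = 1.3223
Proportion of variance = 1.3223 / 6 = 0.2204.

0.220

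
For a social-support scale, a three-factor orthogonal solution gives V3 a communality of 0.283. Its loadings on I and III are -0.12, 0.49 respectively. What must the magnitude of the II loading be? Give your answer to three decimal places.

0.169

Under orthogonal rotation h² = Σλ², so λ_II² = h² − (0.2545) = 0.283 − 0.2545 = 0.0285.
|λ| = √0.0285 = 0.1688.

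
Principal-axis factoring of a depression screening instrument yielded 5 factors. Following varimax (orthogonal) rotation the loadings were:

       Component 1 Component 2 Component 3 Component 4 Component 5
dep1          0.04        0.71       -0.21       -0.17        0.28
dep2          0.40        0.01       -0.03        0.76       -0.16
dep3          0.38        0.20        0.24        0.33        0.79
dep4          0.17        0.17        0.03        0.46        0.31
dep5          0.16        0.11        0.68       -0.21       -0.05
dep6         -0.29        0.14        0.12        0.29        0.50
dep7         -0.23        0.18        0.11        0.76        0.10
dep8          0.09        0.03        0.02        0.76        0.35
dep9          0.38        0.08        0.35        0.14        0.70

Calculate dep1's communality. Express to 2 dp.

h² = 0.04² + 0.71² + (-0.21)² + (-0.17)² + 0.28² = 0.0016 + 0.5041 + 0.0441 + 0.0289 + 0.0784 = 0.6571

0.66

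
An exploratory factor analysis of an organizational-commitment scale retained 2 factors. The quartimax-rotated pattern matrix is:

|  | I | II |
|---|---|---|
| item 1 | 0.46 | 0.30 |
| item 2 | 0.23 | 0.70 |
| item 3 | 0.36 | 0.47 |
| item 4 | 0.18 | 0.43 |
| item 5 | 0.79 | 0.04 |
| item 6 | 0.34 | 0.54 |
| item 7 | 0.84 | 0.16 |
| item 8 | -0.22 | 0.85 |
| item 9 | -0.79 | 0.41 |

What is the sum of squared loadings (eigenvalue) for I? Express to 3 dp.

2.544

SS loadings for I = 0.46² + 0.23² + 0.36² + 0.18² + 0.79² + 0.34² + 0.84² + (-0.22)² + (-0.79)² = 0.2116 + 0.0529 + 0.1296 + 0.0324 + 0.6241 + 0.1156 + 0.7056 + 0.0484 + 0.6241 = 2.5443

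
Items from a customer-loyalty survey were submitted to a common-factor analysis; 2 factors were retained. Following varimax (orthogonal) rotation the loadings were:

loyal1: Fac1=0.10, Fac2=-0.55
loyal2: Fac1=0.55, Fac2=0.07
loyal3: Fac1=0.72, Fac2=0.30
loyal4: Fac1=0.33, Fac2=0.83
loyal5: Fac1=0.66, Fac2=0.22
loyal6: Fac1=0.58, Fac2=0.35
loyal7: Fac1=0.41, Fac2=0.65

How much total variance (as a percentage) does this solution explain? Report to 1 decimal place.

50.9%

SS loadings by factor: 1.8799, 1.6797; total = 3.5596.
Total variance with 7 standardized items is 7, so the solution explains 3.5596/7 = 0.5085 = 50.85%.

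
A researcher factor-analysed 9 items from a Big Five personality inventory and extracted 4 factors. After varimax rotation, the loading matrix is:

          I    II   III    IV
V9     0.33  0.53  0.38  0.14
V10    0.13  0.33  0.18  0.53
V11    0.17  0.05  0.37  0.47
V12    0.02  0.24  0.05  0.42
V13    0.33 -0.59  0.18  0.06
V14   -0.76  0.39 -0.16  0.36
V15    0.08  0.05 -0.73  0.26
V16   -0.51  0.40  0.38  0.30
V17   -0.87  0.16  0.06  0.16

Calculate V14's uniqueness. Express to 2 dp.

0.12

h² = (-0.76)² + 0.39² + (-0.16)² + 0.36² = 0.5776 + 0.1521 + 0.0256 + 0.1296 = 0.8849
Uniqueness u² = 1 − h² = 1 − 0.8849 = 0.1151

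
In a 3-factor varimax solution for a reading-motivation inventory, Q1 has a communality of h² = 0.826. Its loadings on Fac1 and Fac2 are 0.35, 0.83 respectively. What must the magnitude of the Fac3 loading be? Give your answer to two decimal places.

Under orthogonal rotation h² = Σλ², so λ_Fac3² = h² − (0.8114) = 0.826 − 0.8114 = 0.0146.
|λ| = √0.0146 = 0.1208.

0.12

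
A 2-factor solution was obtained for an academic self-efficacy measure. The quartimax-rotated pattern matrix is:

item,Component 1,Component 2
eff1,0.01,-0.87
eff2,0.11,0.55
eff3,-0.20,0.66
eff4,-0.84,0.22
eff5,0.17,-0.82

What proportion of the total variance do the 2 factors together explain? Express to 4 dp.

0.6005

SS loadings by factor: 0.7867, 2.2158; total = 3.0025.
Total variance with 5 standardized items is 5, so the solution explains 3.0025/5 = 0.6005.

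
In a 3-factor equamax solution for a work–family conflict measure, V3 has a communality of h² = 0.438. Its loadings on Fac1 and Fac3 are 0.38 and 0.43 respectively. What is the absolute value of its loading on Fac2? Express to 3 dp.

0.330

Under orthogonal rotation h² = Σλ², so λ_Fac2² = h² − (0.3293) = 0.438 − 0.3293 = 0.1087.
|λ| = √0.1087 = 0.3297.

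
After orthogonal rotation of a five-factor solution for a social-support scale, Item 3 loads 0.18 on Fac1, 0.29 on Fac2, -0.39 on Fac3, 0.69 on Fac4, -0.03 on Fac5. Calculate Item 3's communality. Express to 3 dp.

0.746

h² = 0.18² + 0.29² + (-0.39)² + 0.69² + (-0.03)² = 0.0324 + 0.0841 + 0.1521 + 0.4761 + 0.0009 = 0.7456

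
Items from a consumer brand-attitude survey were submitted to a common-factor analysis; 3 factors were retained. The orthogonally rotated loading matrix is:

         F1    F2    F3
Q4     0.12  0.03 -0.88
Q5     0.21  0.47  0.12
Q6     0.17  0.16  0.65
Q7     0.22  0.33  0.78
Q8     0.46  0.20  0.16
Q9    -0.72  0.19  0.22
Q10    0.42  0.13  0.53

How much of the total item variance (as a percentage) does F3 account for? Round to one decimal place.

SS loadings for F3 = (-0.88)² + 0.12² + 0.65² + 0.78² + 0.16² + 0.22² + 0.53² = 2.1746
With 7 standardized items, total variance = 7. Proportion = 2.1746/7 = 0.3107 → 31.07%.

31.1%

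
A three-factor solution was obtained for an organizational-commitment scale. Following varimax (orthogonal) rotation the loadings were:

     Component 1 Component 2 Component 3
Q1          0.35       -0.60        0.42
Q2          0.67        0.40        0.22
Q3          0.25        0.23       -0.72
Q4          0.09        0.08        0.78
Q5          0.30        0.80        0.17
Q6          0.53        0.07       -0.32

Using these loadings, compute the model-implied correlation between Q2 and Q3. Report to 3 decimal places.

r̂ = Σ λ_i·λ_j across factors = (0.67)(0.25) + (0.40)(0.23) + (0.22)(-0.72)
  = +0.1675 +0.0920 -0.1584 = 0.1011

0.101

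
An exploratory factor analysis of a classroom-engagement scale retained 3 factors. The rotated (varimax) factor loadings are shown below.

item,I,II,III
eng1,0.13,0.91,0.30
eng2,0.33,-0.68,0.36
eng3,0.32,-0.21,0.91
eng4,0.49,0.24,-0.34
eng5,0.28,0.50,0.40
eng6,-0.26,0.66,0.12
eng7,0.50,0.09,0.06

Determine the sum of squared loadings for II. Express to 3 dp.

2.086

SS loadings for II = 0.91² + (-0.68)² + (-0.21)² + 0.24² + 0.50² + 0.66² + 0.09² = 0.8281 + 0.4624 + 0.0441 + 0.0576 + 0.2500 + 0.4356 + 0.0081 = 2.0859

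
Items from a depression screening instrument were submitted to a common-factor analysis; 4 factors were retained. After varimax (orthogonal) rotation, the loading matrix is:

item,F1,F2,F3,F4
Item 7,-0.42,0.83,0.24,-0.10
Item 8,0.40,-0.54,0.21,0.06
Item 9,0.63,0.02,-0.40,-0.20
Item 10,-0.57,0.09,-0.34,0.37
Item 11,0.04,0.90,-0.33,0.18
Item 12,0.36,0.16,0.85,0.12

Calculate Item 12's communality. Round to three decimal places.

h² = 0.36² + 0.16² + 0.85² + 0.12² = 0.1296 + 0.0256 + 0.7225 + 0.0144 = 0.8921

0.892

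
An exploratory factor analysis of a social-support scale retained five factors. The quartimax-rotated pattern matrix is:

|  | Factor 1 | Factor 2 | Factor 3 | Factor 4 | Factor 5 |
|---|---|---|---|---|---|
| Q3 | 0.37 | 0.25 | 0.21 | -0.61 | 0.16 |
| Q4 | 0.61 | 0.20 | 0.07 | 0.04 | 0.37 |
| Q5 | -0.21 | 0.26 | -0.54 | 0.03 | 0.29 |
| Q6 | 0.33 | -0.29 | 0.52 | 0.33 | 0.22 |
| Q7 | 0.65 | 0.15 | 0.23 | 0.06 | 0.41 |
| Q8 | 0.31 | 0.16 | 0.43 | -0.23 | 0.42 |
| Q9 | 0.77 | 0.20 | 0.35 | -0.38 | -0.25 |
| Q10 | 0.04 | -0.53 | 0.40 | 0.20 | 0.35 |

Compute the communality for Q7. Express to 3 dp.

0.670

h² = 0.65² + 0.15² + 0.23² + 0.06² + 0.41² = 0.4225 + 0.0225 + 0.0529 + 0.0036 + 0.1681 = 0.6696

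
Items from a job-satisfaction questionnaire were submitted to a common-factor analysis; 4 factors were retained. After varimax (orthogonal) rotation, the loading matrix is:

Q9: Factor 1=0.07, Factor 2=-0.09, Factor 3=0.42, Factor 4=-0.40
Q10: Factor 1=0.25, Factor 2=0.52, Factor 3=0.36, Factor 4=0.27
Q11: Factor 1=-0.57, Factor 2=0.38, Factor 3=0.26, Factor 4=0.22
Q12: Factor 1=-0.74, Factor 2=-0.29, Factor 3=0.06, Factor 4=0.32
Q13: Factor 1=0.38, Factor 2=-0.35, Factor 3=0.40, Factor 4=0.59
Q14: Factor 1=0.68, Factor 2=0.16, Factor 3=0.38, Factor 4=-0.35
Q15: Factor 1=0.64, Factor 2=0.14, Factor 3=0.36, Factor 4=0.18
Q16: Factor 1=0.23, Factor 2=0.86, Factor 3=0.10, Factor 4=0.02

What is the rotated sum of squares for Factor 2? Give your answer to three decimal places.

1.414

SS loadings for Factor 2 = (-0.09)² + 0.52² + 0.38² + (-0.29)² + (-0.35)² + 0.16² + 0.14² + 0.86² = 0.0081 + 0.2704 + 0.1444 + 0.0841 + 0.1225 + 0.0256 + 0.0196 + 0.7396 = 1.4143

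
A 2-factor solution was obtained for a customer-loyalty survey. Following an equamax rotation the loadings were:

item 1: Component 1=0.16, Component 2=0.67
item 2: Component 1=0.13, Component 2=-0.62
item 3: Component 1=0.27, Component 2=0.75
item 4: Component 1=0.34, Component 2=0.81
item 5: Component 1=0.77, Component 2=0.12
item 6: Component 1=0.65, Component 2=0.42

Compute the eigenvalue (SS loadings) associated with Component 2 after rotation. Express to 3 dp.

SS loadings for Component 2 = 0.67² + (-0.62)² + 0.75² + 0.81² + 0.12² + 0.42² = 0.4489 + 0.3844 + 0.5625 + 0.6561 + 0.0144 + 0.1764 = 2.2427

2.243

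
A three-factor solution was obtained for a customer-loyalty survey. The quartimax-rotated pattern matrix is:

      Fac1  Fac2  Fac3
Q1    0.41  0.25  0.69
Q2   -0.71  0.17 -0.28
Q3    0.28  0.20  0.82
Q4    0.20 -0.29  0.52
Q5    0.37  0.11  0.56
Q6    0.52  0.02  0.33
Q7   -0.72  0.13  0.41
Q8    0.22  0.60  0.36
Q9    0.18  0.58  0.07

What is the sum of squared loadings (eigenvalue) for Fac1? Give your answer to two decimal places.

1.80

SS loadings for Fac1 = 0.41² + (-0.71)² + 0.28² + 0.20² + 0.37² + 0.52² + (-0.72)² + 0.22² + 0.18² = 0.1681 + 0.5041 + 0.0784 + 0.0400 + 0.1369 + 0.2704 + 0.5184 + 0.0484 + 0.0324 = 1.7971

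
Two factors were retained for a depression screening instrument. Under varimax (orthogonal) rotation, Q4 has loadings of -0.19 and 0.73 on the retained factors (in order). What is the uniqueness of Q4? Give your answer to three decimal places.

h² = (-0.19)² + 0.73² = 0.0361 + 0.5329 = 0.5690
Uniqueness u² = 1 − h² = 1 − 0.5690 = 0.4310

0.431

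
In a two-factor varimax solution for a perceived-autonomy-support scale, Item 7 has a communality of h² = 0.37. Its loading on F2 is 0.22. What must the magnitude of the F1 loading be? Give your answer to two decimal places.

Under orthogonal rotation h² = Σλ², so λ_F1² = h² − (0.0484) = 0.37 − 0.0484 = 0.3216.
|λ| = √0.3216 = 0.5671.

0.57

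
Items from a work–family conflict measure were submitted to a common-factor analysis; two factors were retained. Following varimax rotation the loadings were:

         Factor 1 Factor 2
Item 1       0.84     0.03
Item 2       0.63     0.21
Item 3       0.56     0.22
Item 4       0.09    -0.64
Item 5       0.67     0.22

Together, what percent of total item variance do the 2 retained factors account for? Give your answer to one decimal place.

Communalities: 0.7065, 0.4410, 0.3620, 0.4177, 0.4973; Σh² = 2.4245.
Total variance with 5 standardized items is 5, so the solution explains 2.4245/5 = 0.4849 = 48.49%.

48.5%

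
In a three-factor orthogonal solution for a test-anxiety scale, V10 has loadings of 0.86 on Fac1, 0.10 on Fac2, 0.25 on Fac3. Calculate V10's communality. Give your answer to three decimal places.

0.812

h² = 0.86² + 0.10² + 0.25² = 0.7396 + 0.0100 + 0.0625 = 0.8121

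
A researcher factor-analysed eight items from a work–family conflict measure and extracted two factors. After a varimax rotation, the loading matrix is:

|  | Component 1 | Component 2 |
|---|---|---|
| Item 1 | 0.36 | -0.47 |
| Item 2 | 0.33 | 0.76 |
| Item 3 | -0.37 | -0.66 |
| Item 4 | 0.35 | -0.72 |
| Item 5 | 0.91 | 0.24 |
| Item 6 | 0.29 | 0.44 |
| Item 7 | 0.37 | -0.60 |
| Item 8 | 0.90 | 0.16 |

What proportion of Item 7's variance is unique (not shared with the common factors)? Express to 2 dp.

h² = 0.37² + (-0.60)² = 0.1369 + 0.3600 = 0.4969
Uniqueness u² = 1 − h² = 1 − 0.4969 = 0.5031

0.50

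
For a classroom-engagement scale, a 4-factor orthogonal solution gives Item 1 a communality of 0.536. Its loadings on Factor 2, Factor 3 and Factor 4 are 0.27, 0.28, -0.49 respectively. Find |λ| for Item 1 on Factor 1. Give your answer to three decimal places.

0.380

Under orthogonal rotation h² = Σλ², so λ_Factor 1² = h² − (0.3914) = 0.536 − 0.3914 = 0.1446.
|λ| = √0.1446 = 0.3803.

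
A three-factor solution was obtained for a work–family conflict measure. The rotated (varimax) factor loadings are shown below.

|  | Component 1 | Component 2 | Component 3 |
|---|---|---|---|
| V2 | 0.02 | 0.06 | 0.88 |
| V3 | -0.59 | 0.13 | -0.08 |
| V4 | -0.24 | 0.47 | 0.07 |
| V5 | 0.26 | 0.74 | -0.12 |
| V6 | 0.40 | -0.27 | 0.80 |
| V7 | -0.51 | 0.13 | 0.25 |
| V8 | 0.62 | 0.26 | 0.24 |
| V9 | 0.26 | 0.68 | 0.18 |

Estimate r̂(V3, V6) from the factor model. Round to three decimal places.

r̂ = Σ λ_i·λ_j across factors = (-0.59)(0.40) + (0.13)(-0.27) + (-0.08)(0.80)
  = -0.2360 -0.0351 -0.0640 = -0.3351

-0.335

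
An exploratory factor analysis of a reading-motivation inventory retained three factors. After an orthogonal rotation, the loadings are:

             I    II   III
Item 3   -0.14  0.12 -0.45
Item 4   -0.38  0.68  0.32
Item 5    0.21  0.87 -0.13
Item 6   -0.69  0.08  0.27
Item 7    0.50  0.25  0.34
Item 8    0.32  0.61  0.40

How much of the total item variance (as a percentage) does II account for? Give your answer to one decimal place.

27.9%

SS loadings for II = 0.12² + 0.68² + 0.87² + 0.08² + 0.25² + 0.61² = 1.6747
With 6 standardized items, total variance = 6. Proportion = 1.6747/6 = 0.2791 → 27.91%.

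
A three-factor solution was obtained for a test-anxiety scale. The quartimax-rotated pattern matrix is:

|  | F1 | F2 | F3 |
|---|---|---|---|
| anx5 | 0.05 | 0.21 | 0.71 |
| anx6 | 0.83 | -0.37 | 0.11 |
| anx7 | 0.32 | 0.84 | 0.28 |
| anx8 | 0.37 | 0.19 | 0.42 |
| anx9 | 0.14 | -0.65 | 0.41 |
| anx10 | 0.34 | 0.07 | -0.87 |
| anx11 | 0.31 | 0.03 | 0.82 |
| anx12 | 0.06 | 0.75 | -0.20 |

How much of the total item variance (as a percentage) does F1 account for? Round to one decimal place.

14.6%

SS loadings for F1 = 0.05² + 0.83² + 0.32² + 0.37² + 0.14² + 0.34² + 0.31² + 0.06² = 1.1656
With 8 standardized items, total variance = 8. Proportion = 1.1656/8 = 0.1457 → 14.57%.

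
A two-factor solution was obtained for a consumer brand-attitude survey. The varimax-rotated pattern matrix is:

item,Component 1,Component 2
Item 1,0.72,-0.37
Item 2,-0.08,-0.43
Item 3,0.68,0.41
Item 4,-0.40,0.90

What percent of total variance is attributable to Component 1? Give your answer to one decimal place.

SS loadings for Component 1 = 0.72² + (-0.08)² + 0.68² + (-0.40)² = 1.1472
With 4 standardized items, total variance = 4. Proportion = 1.1472/4 = 0.2868 → 28.68%.

28.7%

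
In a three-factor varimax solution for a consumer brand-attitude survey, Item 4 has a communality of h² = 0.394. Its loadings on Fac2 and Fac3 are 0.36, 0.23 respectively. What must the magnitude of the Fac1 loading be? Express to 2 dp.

0.46

Under orthogonal rotation h² = Σλ², so λ_Fac1² = h² − (0.1825) = 0.394 − 0.1825 = 0.2115.
|λ| = √0.2115 = 0.4599.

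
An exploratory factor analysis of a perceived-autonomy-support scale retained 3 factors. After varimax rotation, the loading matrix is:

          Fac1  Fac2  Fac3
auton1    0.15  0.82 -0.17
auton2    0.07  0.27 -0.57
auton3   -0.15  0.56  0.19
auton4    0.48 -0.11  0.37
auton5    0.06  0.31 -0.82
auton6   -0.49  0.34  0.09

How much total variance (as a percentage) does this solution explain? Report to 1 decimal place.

50.2%

SS loadings by factor: 0.5240, 1.2827, 1.2073; total = 3.0140.
Total variance with 6 standardized items is 6, so the solution explains 3.0140/6 = 0.5023 = 50.23%.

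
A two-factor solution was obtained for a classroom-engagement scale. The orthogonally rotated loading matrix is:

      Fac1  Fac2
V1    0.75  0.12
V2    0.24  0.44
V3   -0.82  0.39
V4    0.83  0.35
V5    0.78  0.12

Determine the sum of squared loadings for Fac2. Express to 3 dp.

SS loadings for Fac2 = 0.12² + 0.44² + 0.39² + 0.35² + 0.12² = 0.0144 + 0.1936 + 0.1521 + 0.1225 + 0.0144 = 0.4970

0.497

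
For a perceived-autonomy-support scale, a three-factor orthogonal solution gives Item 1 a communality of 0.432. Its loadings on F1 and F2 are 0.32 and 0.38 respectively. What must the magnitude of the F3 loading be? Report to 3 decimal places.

Under orthogonal rotation h² = Σλ², so λ_F3² = h² − (0.2468) = 0.432 − 0.2468 = 0.1852.
|λ| = √0.1852 = 0.4303.

0.430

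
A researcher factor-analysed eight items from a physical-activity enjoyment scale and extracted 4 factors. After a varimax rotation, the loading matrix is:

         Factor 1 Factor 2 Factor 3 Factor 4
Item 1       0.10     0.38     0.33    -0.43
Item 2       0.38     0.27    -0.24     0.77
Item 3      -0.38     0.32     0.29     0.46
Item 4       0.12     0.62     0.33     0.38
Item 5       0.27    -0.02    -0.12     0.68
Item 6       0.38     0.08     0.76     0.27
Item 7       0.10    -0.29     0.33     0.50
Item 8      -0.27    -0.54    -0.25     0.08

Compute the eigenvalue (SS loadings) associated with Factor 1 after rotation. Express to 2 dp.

0.61

SS loadings for Factor 1 = 0.10² + 0.38² + (-0.38)² + 0.12² + 0.27² + 0.38² + 0.10² + (-0.27)² = 0.0100 + 0.1444 + 0.1444 + 0.0144 + 0.0729 + 0.1444 + 0.0100 + 0.0729 = 0.6134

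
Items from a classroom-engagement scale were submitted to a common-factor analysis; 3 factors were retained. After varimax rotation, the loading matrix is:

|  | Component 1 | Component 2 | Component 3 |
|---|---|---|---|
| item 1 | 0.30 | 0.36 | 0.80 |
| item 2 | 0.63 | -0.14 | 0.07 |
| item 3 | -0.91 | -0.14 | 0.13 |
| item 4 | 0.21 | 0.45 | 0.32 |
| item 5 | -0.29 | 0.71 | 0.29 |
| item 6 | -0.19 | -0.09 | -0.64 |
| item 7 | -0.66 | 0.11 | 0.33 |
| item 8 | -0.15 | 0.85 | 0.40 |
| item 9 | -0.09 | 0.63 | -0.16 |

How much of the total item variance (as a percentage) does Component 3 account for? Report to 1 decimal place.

SS loadings for Component 3 = 0.80² + 0.07² + 0.13² + 0.32² + 0.29² + (-0.64)² + 0.33² + 0.40² + (-0.16)² = 1.5524
With 9 standardized items, total variance = 9. Proportion = 1.5524/9 = 0.1725 → 17.25%.

17.2%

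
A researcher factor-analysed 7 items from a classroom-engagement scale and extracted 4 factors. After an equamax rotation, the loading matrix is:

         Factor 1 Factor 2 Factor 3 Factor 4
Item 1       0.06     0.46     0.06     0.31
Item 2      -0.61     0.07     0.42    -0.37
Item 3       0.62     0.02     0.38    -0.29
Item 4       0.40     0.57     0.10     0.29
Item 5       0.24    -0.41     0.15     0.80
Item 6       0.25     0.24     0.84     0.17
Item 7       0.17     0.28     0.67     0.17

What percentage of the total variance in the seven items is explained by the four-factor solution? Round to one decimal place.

Communalities: 0.3149, 0.6903, 0.6133, 0.5790, 0.8882, 0.8546, 0.5851; Σh² = 4.5254.
Total variance with 7 standardized items is 7, so the solution explains 4.5254/7 = 0.6465 = 64.65%.

64.6%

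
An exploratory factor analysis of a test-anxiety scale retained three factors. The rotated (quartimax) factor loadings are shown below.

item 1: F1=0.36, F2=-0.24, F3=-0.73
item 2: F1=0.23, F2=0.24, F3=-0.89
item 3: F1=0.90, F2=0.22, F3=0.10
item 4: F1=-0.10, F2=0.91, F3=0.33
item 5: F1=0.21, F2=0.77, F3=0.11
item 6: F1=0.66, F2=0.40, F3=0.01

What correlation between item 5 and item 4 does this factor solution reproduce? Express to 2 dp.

0.72

r̂ = Σ λ_i·λ_j across factors = (0.21)(-0.10) + (0.77)(0.91) + (0.11)(0.33)
  = -0.0210 +0.7007 +0.0363 = 0.7160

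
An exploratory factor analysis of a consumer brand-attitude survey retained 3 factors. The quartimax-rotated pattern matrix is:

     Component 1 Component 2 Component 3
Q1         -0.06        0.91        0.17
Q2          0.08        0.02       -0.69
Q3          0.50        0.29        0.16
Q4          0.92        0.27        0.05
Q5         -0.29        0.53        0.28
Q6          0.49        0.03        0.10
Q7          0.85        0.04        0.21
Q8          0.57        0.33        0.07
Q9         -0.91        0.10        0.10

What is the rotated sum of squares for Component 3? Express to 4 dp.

0.6805

SS loadings for Component 3 = 0.17² + (-0.69)² + 0.16² + 0.05² + 0.28² + 0.10² + 0.21² + 0.07² + 0.10² = 0.0289 + 0.4761 + 0.0256 + 0.0025 + 0.0784 + 0.0100 + 0.0441 + 0.0049 + 0.0100 = 0.6805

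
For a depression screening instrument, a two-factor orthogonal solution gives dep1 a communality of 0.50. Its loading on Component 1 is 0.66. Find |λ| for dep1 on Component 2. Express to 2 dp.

Under orthogonal rotation h² = Σλ², so λ_Component 2² = h² − (0.4356) = 0.50 − 0.4356 = 0.0644.
|λ| = √0.0644 = 0.2538.

0.25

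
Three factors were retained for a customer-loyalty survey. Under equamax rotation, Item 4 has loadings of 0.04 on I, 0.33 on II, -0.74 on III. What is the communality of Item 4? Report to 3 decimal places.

0.658

h² = 0.04² + 0.33² + (-0.74)² = 0.0016 + 0.1089 + 0.5476 = 0.6581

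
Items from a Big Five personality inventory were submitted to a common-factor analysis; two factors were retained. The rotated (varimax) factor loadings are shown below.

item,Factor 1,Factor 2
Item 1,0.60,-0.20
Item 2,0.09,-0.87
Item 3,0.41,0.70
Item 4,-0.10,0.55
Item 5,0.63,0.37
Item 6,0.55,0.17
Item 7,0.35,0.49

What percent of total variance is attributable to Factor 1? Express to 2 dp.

SS loadings for Factor 1 = 0.60² + 0.09² + 0.41² + (-0.10)² + 0.63² + 0.55² + 0.35² = 1.3681
With 7 standardized items, total variance = 7. Proportion = 1.3681/7 = 0.1954 → 19.54%.

19.54%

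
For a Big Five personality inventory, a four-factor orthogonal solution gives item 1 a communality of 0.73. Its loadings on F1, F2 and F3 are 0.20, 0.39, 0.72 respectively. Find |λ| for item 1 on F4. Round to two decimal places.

0.14

Under orthogonal rotation h² = Σλ², so λ_F4² = h² − (0.7105) = 0.73 − 0.7105 = 0.0195.
|λ| = √0.0195 = 0.1396.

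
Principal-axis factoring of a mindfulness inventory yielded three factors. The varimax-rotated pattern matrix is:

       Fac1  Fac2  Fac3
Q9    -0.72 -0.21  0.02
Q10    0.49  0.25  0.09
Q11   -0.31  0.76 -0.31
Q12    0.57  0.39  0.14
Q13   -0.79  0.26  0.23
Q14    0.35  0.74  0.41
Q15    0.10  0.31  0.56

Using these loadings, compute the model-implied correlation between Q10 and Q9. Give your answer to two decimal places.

r̂ = Σ λ_i·λ_j across factors = (0.49)(-0.72) + (0.25)(-0.21) + (0.09)(0.02)
  = -0.3528 -0.0525 +0.0018 = -0.4035

-0.40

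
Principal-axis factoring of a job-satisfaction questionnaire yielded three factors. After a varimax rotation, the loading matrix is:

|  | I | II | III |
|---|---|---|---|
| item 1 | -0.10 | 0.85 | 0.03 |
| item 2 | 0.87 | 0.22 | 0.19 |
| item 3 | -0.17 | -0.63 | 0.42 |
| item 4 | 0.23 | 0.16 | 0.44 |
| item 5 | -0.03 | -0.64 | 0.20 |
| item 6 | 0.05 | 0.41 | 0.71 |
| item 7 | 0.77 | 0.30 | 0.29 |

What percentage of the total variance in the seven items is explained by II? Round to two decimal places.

26.59%

SS loadings for II = 0.85² + 0.22² + (-0.63)² + 0.16² + (-0.64)² + 0.41² + 0.30² = 1.8611
With 7 standardized items, total variance = 7. Proportion = 1.8611/7 = 0.2659 → 26.59%.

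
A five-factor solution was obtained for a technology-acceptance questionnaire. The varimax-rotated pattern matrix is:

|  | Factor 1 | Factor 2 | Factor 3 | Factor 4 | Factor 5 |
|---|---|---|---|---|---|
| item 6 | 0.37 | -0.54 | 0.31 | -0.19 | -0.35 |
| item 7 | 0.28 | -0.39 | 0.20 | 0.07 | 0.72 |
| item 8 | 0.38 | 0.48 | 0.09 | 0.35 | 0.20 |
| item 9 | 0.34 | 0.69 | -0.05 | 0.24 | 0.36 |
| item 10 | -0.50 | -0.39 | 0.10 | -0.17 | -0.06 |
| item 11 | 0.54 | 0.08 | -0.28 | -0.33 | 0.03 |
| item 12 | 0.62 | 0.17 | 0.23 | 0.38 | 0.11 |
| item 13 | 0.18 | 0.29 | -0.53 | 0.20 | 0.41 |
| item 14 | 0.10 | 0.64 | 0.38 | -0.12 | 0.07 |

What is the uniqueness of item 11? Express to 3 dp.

0.514

h² = 0.54² + 0.08² + (-0.28)² + (-0.33)² + 0.03² = 0.2916 + 0.0064 + 0.0784 + 0.1089 + 0.0009 = 0.4862
Uniqueness u² = 1 − h² = 1 − 0.4862 = 0.5138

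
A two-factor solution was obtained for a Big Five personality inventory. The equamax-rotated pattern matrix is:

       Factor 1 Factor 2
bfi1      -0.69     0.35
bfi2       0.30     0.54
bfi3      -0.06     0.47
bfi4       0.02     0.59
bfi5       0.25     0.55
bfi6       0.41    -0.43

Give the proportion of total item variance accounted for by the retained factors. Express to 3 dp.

SS loadings by factor: 0.8007, 1.4705; total = 2.2712.
Total variance with 6 standardized items is 6, so the solution explains 2.2712/6 = 0.3785.

0.379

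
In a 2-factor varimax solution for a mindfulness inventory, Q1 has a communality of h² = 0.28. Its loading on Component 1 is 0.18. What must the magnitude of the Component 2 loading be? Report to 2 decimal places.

Under orthogonal rotation h² = Σλ², so λ_Component 2² = h² − (0.0324) = 0.28 − 0.0324 = 0.2476.
|λ| = √0.2476 = 0.4976.

0.50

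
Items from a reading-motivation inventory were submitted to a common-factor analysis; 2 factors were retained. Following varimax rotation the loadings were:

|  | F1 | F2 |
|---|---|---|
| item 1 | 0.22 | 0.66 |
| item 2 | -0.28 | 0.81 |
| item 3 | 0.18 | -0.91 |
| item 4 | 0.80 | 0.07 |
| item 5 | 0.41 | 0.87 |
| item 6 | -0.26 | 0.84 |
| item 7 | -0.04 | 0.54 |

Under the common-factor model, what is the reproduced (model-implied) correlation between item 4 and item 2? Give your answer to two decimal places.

r̂ = Σ λ_i·λ_j across factors = (0.80)(-0.28) + (0.07)(0.81)
  = -0.2240 +0.0567 = -0.1673

-0.17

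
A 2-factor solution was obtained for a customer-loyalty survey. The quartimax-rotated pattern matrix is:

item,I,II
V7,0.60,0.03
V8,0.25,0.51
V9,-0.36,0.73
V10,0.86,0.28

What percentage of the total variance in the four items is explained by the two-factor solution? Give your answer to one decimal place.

54.1%

Communalities: 0.3609, 0.3226, 0.6625, 0.8180; Σh² = 2.1640.
Total variance with 4 standardized items is 4, so the solution explains 2.1640/4 = 0.5410 = 54.10%.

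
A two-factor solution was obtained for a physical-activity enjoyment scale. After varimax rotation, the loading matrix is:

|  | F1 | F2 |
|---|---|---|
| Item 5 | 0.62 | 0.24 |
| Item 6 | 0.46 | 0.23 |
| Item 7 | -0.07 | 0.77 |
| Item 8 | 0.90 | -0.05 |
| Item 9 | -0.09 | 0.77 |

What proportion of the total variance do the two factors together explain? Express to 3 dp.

0.544

SS loadings by factor: 1.4190, 1.2988; total = 2.7178.
Total variance with 5 standardized items is 5, so the solution explains 2.7178/5 = 0.5436.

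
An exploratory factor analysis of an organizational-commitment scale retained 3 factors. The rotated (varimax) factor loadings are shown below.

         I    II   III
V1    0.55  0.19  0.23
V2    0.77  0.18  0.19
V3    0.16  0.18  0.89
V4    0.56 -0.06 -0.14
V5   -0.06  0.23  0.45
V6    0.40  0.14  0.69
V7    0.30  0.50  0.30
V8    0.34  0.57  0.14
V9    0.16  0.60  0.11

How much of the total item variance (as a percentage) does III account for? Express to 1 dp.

SS loadings for III = 0.23² + 0.19² + 0.89² + (-0.14)² + 0.45² + 0.69² + 0.30² + 0.14² + 0.11² = 1.7010
With 9 standardized items, total variance = 9. Proportion = 1.7010/9 = 0.1890 → 18.90%.

18.9%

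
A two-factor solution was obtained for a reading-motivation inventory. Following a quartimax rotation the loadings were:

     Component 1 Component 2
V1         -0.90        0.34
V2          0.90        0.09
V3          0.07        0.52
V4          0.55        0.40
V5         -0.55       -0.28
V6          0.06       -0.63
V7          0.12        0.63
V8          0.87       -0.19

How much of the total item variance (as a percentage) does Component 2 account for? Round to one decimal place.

SS loadings for Component 2 = 0.34² + 0.09² + 0.52² + 0.40² + (-0.28)² + (-0.63)² + 0.63² + (-0.19)² = 1.4624
With 8 standardized items, total variance = 8. Proportion = 1.4624/8 = 0.1828 → 18.28%.

18.3%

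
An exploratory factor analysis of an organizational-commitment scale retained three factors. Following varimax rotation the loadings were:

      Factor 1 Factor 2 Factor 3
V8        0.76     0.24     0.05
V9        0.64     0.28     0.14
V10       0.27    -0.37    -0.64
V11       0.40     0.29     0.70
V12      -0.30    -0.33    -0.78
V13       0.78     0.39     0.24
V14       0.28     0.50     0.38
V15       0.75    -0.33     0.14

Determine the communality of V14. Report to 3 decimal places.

h² = 0.28² + 0.50² + 0.38² = 0.0784 + 0.2500 + 0.1444 = 0.4728

0.473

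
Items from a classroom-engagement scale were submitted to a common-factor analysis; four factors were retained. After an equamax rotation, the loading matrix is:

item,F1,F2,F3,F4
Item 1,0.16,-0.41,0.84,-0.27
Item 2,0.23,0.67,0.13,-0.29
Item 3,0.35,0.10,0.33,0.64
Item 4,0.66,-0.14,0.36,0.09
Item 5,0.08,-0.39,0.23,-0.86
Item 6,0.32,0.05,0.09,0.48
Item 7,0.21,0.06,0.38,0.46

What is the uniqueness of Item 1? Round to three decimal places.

h² = 0.16² + (-0.41)² + 0.84² + (-0.27)² = 0.0256 + 0.1681 + 0.7056 + 0.0729 = 0.9722
Uniqueness u² = 1 − h² = 1 − 0.9722 = 0.0278

0.028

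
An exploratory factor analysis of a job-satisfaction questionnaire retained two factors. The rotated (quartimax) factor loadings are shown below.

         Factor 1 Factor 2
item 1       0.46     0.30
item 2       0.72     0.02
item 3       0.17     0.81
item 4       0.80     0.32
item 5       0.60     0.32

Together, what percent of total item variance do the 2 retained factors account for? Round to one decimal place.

54.2%

Communalities: 0.3016, 0.5188, 0.6850, 0.7424, 0.4624; Σh² = 2.7102.
Total variance with 5 standardized items is 5, so the solution explains 2.7102/5 = 0.5420 = 54.20%.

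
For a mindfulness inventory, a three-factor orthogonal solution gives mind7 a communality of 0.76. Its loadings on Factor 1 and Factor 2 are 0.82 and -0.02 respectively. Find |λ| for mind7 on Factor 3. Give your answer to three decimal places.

0.295

Under orthogonal rotation h² = Σλ², so λ_Factor 3² = h² − (0.6728) = 0.76 − 0.6728 = 0.0872.
|λ| = √0.0872 = 0.2953.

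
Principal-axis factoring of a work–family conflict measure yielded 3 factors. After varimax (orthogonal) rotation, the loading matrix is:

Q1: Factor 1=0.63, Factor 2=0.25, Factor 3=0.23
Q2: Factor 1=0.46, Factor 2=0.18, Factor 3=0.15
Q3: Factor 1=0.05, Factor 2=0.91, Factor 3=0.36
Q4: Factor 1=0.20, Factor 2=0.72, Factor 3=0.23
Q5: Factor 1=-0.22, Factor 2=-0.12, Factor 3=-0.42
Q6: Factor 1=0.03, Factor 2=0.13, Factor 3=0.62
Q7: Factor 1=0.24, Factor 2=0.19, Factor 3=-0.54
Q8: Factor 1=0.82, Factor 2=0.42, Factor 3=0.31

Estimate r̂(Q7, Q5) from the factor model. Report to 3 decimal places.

0.151

r̂ = Σ λ_i·λ_j across factors = (0.24)(-0.22) + (0.19)(-0.12) + (-0.54)(-0.42)
  = -0.0528 -0.0228 +0.2268 = 0.1512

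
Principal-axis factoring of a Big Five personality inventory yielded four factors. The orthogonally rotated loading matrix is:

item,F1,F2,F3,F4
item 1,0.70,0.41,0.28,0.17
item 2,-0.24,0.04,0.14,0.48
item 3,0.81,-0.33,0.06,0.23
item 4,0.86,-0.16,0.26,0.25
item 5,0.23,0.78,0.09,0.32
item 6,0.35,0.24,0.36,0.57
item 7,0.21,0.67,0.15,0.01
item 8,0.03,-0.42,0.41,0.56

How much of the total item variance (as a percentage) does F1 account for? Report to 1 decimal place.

SS loadings for F1 = 0.70² + (-0.24)² + 0.81² + 0.86² + 0.23² + 0.35² + 0.21² + 0.03² = 2.1637
With 8 standardized items, total variance = 8. Proportion = 2.1637/8 = 0.2705 → 27.05%.

27.0%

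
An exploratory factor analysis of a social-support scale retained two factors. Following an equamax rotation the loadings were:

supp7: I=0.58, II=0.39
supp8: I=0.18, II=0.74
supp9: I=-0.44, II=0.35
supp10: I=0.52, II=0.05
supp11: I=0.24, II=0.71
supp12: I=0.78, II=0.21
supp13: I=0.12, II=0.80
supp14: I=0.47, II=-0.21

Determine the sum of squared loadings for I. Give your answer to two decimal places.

1.73

SS loadings for I = 0.58² + 0.18² + (-0.44)² + 0.52² + 0.24² + 0.78² + 0.12² + 0.47² = 0.3364 + 0.0324 + 0.1936 + 0.2704 + 0.0576 + 0.6084 + 0.0144 + 0.2209 = 1.7341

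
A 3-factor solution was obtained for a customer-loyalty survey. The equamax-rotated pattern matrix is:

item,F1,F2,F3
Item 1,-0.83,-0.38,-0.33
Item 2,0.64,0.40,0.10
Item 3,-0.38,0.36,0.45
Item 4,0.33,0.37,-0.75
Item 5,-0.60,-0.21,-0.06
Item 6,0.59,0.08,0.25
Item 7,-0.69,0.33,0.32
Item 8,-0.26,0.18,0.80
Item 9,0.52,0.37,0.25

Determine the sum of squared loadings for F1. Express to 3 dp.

SS loadings for F1 = (-0.83)² + 0.64² + (-0.38)² + 0.33² + (-0.60)² + 0.59² + (-0.69)² + (-0.26)² + 0.52² = 0.6889 + 0.4096 + 0.1444 + 0.1089 + 0.3600 + 0.3481 + 0.4761 + 0.0676 + 0.2704 = 2.8740

2.874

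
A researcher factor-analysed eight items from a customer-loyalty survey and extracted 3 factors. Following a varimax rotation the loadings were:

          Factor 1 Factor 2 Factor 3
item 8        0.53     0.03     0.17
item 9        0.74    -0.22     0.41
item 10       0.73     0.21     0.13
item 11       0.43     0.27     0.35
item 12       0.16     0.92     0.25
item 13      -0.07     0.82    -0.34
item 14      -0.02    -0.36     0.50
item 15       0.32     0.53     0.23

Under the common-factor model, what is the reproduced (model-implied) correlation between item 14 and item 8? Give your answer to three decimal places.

0.064

r̂ = Σ λ_i·λ_j across factors = (-0.02)(0.53) + (-0.36)(0.03) + (0.50)(0.17)
  = -0.0106 -0.0108 +0.0850 = 0.0636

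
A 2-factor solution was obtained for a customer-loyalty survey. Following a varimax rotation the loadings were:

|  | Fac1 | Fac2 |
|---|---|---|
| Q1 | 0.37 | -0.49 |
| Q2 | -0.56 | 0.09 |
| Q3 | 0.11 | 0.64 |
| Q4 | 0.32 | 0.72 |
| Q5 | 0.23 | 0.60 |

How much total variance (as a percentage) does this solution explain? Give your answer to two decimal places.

SS loadings by factor: 0.6179, 1.5362; total = 2.1541.
Total variance with 5 standardized items is 5, so the solution explains 2.1541/5 = 0.4308 = 43.08%.

43.08%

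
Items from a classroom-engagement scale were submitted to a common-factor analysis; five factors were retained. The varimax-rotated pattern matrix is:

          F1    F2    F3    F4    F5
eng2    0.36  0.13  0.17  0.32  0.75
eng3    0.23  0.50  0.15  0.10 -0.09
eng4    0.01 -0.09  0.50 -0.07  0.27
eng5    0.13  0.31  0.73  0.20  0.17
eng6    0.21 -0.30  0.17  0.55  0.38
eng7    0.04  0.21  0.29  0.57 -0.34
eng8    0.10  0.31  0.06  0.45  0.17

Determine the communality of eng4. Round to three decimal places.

h² = 0.01² + (-0.09)² + 0.50² + (-0.07)² + 0.27² = 0.0001 + 0.0081 + 0.2500 + 0.0049 + 0.0729 = 0.3360

0.336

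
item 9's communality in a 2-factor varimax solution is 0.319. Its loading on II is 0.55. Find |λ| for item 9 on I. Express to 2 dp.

0.13

Under orthogonal rotation h² = Σλ², so λ_I² = h² − (0.3025) = 0.319 − 0.3025 = 0.0165.
|λ| = √0.0165 = 0.1285.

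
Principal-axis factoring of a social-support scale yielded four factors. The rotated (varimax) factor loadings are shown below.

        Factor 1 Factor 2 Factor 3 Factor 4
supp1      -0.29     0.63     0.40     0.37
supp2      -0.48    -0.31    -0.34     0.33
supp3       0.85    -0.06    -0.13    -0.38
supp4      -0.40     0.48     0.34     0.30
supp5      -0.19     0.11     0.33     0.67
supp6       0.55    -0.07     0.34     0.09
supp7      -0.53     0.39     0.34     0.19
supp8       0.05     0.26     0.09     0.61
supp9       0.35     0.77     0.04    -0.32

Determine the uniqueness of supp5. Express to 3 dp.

h² = (-0.19)² + 0.11² + 0.33² + 0.67² = 0.0361 + 0.0121 + 0.1089 + 0.4489 = 0.6060
Uniqueness u² = 1 − h² = 1 − 0.6060 = 0.3940

0.394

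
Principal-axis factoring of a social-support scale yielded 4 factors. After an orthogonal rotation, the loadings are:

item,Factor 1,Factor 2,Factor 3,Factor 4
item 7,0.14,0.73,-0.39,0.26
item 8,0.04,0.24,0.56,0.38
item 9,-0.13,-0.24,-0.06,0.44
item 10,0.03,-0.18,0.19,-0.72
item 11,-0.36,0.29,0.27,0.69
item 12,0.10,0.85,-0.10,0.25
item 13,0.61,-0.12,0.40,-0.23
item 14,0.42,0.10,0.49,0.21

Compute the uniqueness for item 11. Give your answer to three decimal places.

0.237

h² = (-0.36)² + 0.29² + 0.27² + 0.69² = 0.1296 + 0.0841 + 0.0729 + 0.4761 = 0.7627
Uniqueness u² = 1 − h² = 1 − 0.7627 = 0.2373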